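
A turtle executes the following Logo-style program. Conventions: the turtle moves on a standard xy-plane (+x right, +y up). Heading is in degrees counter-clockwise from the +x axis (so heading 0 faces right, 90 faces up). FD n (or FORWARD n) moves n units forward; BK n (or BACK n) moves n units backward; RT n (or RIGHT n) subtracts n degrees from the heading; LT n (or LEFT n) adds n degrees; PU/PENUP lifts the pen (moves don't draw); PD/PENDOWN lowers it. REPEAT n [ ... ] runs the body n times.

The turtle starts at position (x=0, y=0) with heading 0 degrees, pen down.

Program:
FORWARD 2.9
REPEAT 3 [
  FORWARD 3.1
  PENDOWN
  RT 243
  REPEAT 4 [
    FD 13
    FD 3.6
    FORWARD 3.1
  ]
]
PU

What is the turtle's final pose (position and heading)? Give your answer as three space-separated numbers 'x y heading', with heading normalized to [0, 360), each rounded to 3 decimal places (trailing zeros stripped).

Answer: -1.492 -5.612 351

Derivation:
Executing turtle program step by step:
Start: pos=(0,0), heading=0, pen down
FD 2.9: (0,0) -> (2.9,0) [heading=0, draw]
REPEAT 3 [
  -- iteration 1/3 --
  FD 3.1: (2.9,0) -> (6,0) [heading=0, draw]
  PD: pen down
  RT 243: heading 0 -> 117
  REPEAT 4 [
    -- iteration 1/4 --
    FD 13: (6,0) -> (0.098,11.583) [heading=117, draw]
    FD 3.6: (0.098,11.583) -> (-1.536,14.791) [heading=117, draw]
    FD 3.1: (-1.536,14.791) -> (-2.944,17.553) [heading=117, draw]
    -- iteration 2/4 --
    FD 13: (-2.944,17.553) -> (-8.845,29.136) [heading=117, draw]
    FD 3.6: (-8.845,29.136) -> (-10.48,32.344) [heading=117, draw]
    FD 3.1: (-10.48,32.344) -> (-11.887,35.106) [heading=117, draw]
    -- iteration 3/4 --
    FD 13: (-11.887,35.106) -> (-17.789,46.689) [heading=117, draw]
    FD 3.6: (-17.789,46.689) -> (-19.423,49.896) [heading=117, draw]
    FD 3.1: (-19.423,49.896) -> (-20.831,52.658) [heading=117, draw]
    -- iteration 4/4 --
    FD 13: (-20.831,52.658) -> (-26.733,64.242) [heading=117, draw]
    FD 3.6: (-26.733,64.242) -> (-28.367,67.449) [heading=117, draw]
    FD 3.1: (-28.367,67.449) -> (-29.774,70.211) [heading=117, draw]
  ]
  -- iteration 2/3 --
  FD 3.1: (-29.774,70.211) -> (-31.182,72.973) [heading=117, draw]
  PD: pen down
  RT 243: heading 117 -> 234
  REPEAT 4 [
    -- iteration 1/4 --
    FD 13: (-31.182,72.973) -> (-38.823,62.456) [heading=234, draw]
    FD 3.6: (-38.823,62.456) -> (-40.939,59.544) [heading=234, draw]
    FD 3.1: (-40.939,59.544) -> (-42.761,57.036) [heading=234, draw]
    -- iteration 2/4 --
    FD 13: (-42.761,57.036) -> (-50.402,46.519) [heading=234, draw]
    FD 3.6: (-50.402,46.519) -> (-52.518,43.606) [heading=234, draw]
    FD 3.1: (-52.518,43.606) -> (-54.341,41.098) [heading=234, draw]
    -- iteration 3/4 --
    FD 13: (-54.341,41.098) -> (-61.982,30.581) [heading=234, draw]
    FD 3.6: (-61.982,30.581) -> (-64.098,27.668) [heading=234, draw]
    FD 3.1: (-64.098,27.668) -> (-65.92,25.161) [heading=234, draw]
    -- iteration 4/4 --
    FD 13: (-65.92,25.161) -> (-73.561,14.643) [heading=234, draw]
    FD 3.6: (-73.561,14.643) -> (-75.677,11.731) [heading=234, draw]
    FD 3.1: (-75.677,11.731) -> (-77.499,9.223) [heading=234, draw]
  ]
  -- iteration 3/3 --
  FD 3.1: (-77.499,9.223) -> (-79.321,6.715) [heading=234, draw]
  PD: pen down
  RT 243: heading 234 -> 351
  REPEAT 4 [
    -- iteration 1/4 --
    FD 13: (-79.321,6.715) -> (-66.481,4.681) [heading=351, draw]
    FD 3.6: (-66.481,4.681) -> (-62.926,4.118) [heading=351, draw]
    FD 3.1: (-62.926,4.118) -> (-59.864,3.633) [heading=351, draw]
    -- iteration 2/4 --
    FD 13: (-59.864,3.633) -> (-47.024,1.6) [heading=351, draw]
    FD 3.6: (-47.024,1.6) -> (-43.468,1.036) [heading=351, draw]
    FD 3.1: (-43.468,1.036) -> (-40.407,0.551) [heading=351, draw]
    -- iteration 3/4 --
    FD 13: (-40.407,0.551) -> (-27.567,-1.482) [heading=351, draw]
    FD 3.6: (-27.567,-1.482) -> (-24.011,-2.045) [heading=351, draw]
    FD 3.1: (-24.011,-2.045) -> (-20.949,-2.53) [heading=351, draw]
    -- iteration 4/4 --
    FD 13: (-20.949,-2.53) -> (-8.109,-4.564) [heading=351, draw]
    FD 3.6: (-8.109,-4.564) -> (-4.553,-5.127) [heading=351, draw]
    FD 3.1: (-4.553,-5.127) -> (-1.492,-5.612) [heading=351, draw]
  ]
]
PU: pen up
Final: pos=(-1.492,-5.612), heading=351, 40 segment(s) drawn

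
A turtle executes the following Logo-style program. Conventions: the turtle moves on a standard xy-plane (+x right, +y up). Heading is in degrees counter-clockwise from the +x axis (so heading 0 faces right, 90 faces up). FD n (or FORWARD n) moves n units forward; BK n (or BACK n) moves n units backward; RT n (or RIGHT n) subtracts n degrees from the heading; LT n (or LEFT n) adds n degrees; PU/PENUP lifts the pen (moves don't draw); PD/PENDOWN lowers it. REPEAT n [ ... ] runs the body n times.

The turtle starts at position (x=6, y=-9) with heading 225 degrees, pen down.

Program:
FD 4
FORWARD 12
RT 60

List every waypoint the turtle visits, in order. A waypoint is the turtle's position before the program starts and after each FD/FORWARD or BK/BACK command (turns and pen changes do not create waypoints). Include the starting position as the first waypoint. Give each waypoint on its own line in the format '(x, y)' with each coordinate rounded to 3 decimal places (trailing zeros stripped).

Executing turtle program step by step:
Start: pos=(6,-9), heading=225, pen down
FD 4: (6,-9) -> (3.172,-11.828) [heading=225, draw]
FD 12: (3.172,-11.828) -> (-5.314,-20.314) [heading=225, draw]
RT 60: heading 225 -> 165
Final: pos=(-5.314,-20.314), heading=165, 2 segment(s) drawn
Waypoints (3 total):
(6, -9)
(3.172, -11.828)
(-5.314, -20.314)

Answer: (6, -9)
(3.172, -11.828)
(-5.314, -20.314)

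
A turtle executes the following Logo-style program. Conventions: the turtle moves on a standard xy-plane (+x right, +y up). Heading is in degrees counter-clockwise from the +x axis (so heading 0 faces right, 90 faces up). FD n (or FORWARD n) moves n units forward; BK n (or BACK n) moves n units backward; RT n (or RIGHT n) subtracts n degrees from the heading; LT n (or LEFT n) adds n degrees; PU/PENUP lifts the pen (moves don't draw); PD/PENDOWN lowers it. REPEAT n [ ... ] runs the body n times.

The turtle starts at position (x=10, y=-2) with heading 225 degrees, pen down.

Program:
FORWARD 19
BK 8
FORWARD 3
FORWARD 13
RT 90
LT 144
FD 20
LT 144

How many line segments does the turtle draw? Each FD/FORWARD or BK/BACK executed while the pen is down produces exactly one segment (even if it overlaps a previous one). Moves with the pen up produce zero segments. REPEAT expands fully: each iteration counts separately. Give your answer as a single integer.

Answer: 5

Derivation:
Executing turtle program step by step:
Start: pos=(10,-2), heading=225, pen down
FD 19: (10,-2) -> (-3.435,-15.435) [heading=225, draw]
BK 8: (-3.435,-15.435) -> (2.222,-9.778) [heading=225, draw]
FD 3: (2.222,-9.778) -> (0.101,-11.899) [heading=225, draw]
FD 13: (0.101,-11.899) -> (-9.092,-21.092) [heading=225, draw]
RT 90: heading 225 -> 135
LT 144: heading 135 -> 279
FD 20: (-9.092,-21.092) -> (-5.963,-40.846) [heading=279, draw]
LT 144: heading 279 -> 63
Final: pos=(-5.963,-40.846), heading=63, 5 segment(s) drawn
Segments drawn: 5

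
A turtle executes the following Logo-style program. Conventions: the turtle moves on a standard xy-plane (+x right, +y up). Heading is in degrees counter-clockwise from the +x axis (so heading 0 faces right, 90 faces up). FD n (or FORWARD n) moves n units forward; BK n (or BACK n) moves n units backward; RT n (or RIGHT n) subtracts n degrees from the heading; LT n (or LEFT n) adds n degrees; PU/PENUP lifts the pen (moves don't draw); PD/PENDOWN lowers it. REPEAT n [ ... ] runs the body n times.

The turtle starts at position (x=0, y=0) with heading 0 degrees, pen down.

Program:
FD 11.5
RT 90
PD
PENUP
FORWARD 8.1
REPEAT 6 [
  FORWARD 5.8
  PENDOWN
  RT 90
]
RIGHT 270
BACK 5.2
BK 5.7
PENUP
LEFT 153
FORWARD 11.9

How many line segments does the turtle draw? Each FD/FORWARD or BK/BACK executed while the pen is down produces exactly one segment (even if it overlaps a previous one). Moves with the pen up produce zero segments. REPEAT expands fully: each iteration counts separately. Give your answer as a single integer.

Answer: 8

Derivation:
Executing turtle program step by step:
Start: pos=(0,0), heading=0, pen down
FD 11.5: (0,0) -> (11.5,0) [heading=0, draw]
RT 90: heading 0 -> 270
PD: pen down
PU: pen up
FD 8.1: (11.5,0) -> (11.5,-8.1) [heading=270, move]
REPEAT 6 [
  -- iteration 1/6 --
  FD 5.8: (11.5,-8.1) -> (11.5,-13.9) [heading=270, move]
  PD: pen down
  RT 90: heading 270 -> 180
  -- iteration 2/6 --
  FD 5.8: (11.5,-13.9) -> (5.7,-13.9) [heading=180, draw]
  PD: pen down
  RT 90: heading 180 -> 90
  -- iteration 3/6 --
  FD 5.8: (5.7,-13.9) -> (5.7,-8.1) [heading=90, draw]
  PD: pen down
  RT 90: heading 90 -> 0
  -- iteration 4/6 --
  FD 5.8: (5.7,-8.1) -> (11.5,-8.1) [heading=0, draw]
  PD: pen down
  RT 90: heading 0 -> 270
  -- iteration 5/6 --
  FD 5.8: (11.5,-8.1) -> (11.5,-13.9) [heading=270, draw]
  PD: pen down
  RT 90: heading 270 -> 180
  -- iteration 6/6 --
  FD 5.8: (11.5,-13.9) -> (5.7,-13.9) [heading=180, draw]
  PD: pen down
  RT 90: heading 180 -> 90
]
RT 270: heading 90 -> 180
BK 5.2: (5.7,-13.9) -> (10.9,-13.9) [heading=180, draw]
BK 5.7: (10.9,-13.9) -> (16.6,-13.9) [heading=180, draw]
PU: pen up
LT 153: heading 180 -> 333
FD 11.9: (16.6,-13.9) -> (27.203,-19.302) [heading=333, move]
Final: pos=(27.203,-19.302), heading=333, 8 segment(s) drawn
Segments drawn: 8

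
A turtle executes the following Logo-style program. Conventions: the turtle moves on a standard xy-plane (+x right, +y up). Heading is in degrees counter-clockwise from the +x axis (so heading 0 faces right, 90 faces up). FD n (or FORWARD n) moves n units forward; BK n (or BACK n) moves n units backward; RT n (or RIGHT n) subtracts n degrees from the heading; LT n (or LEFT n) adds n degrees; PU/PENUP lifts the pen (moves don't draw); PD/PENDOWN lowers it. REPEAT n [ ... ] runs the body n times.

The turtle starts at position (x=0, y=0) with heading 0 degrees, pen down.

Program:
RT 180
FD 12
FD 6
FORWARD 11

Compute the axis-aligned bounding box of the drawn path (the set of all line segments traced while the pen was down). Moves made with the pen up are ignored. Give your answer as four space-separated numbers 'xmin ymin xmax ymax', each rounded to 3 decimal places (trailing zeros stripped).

Executing turtle program step by step:
Start: pos=(0,0), heading=0, pen down
RT 180: heading 0 -> 180
FD 12: (0,0) -> (-12,0) [heading=180, draw]
FD 6: (-12,0) -> (-18,0) [heading=180, draw]
FD 11: (-18,0) -> (-29,0) [heading=180, draw]
Final: pos=(-29,0), heading=180, 3 segment(s) drawn

Segment endpoints: x in {-29, -18, -12, 0}, y in {0, 0, 0, 0}
xmin=-29, ymin=0, xmax=0, ymax=0

Answer: -29 0 0 0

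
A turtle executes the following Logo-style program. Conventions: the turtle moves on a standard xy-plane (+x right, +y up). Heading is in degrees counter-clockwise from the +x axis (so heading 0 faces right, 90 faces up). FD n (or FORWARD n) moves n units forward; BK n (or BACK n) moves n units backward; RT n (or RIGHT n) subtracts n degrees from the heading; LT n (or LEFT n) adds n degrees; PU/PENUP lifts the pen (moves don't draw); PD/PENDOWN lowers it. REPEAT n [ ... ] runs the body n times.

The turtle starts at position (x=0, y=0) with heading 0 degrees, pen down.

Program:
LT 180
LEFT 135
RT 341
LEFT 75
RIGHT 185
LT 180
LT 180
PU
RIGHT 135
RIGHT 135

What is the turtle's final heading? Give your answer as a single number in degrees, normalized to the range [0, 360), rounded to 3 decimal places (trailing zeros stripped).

Answer: 314

Derivation:
Executing turtle program step by step:
Start: pos=(0,0), heading=0, pen down
LT 180: heading 0 -> 180
LT 135: heading 180 -> 315
RT 341: heading 315 -> 334
LT 75: heading 334 -> 49
RT 185: heading 49 -> 224
LT 180: heading 224 -> 44
LT 180: heading 44 -> 224
PU: pen up
RT 135: heading 224 -> 89
RT 135: heading 89 -> 314
Final: pos=(0,0), heading=314, 0 segment(s) drawn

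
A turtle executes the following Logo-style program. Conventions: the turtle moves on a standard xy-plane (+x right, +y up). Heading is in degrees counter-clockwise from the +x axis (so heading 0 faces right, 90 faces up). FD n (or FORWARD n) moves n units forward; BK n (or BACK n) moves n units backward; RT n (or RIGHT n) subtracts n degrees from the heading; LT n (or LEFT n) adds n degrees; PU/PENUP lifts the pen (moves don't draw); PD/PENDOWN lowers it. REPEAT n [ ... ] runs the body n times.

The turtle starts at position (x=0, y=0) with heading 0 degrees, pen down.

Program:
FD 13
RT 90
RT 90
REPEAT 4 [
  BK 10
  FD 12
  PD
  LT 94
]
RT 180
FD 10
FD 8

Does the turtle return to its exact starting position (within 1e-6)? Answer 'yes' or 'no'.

Answer: no

Derivation:
Executing turtle program step by step:
Start: pos=(0,0), heading=0, pen down
FD 13: (0,0) -> (13,0) [heading=0, draw]
RT 90: heading 0 -> 270
RT 90: heading 270 -> 180
REPEAT 4 [
  -- iteration 1/4 --
  BK 10: (13,0) -> (23,0) [heading=180, draw]
  FD 12: (23,0) -> (11,0) [heading=180, draw]
  PD: pen down
  LT 94: heading 180 -> 274
  -- iteration 2/4 --
  BK 10: (11,0) -> (10.302,9.976) [heading=274, draw]
  FD 12: (10.302,9.976) -> (11.14,-1.995) [heading=274, draw]
  PD: pen down
  LT 94: heading 274 -> 8
  -- iteration 3/4 --
  BK 10: (11.14,-1.995) -> (1.237,-3.387) [heading=8, draw]
  FD 12: (1.237,-3.387) -> (13.12,-1.717) [heading=8, draw]
  PD: pen down
  LT 94: heading 8 -> 102
  -- iteration 4/4 --
  BK 10: (13.12,-1.717) -> (15.199,-11.498) [heading=102, draw]
  FD 12: (15.199,-11.498) -> (12.704,0.24) [heading=102, draw]
  PD: pen down
  LT 94: heading 102 -> 196
]
RT 180: heading 196 -> 16
FD 10: (12.704,0.24) -> (22.317,2.996) [heading=16, draw]
FD 8: (22.317,2.996) -> (30.007,5.201) [heading=16, draw]
Final: pos=(30.007,5.201), heading=16, 11 segment(s) drawn

Start position: (0, 0)
Final position: (30.007, 5.201)
Distance = 30.454; >= 1e-6 -> NOT closed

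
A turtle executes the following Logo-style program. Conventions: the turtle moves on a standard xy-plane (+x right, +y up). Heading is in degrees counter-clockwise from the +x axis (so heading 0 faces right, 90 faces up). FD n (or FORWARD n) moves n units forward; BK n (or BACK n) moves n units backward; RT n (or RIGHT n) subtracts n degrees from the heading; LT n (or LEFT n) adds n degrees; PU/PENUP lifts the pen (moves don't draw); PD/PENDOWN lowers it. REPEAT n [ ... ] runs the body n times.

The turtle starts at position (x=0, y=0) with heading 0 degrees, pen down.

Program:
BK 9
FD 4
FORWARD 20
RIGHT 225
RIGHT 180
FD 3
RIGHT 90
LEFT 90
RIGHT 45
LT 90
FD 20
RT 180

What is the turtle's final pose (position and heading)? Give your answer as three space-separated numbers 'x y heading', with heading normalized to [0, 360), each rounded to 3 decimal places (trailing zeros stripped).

Executing turtle program step by step:
Start: pos=(0,0), heading=0, pen down
BK 9: (0,0) -> (-9,0) [heading=0, draw]
FD 4: (-9,0) -> (-5,0) [heading=0, draw]
FD 20: (-5,0) -> (15,0) [heading=0, draw]
RT 225: heading 0 -> 135
RT 180: heading 135 -> 315
FD 3: (15,0) -> (17.121,-2.121) [heading=315, draw]
RT 90: heading 315 -> 225
LT 90: heading 225 -> 315
RT 45: heading 315 -> 270
LT 90: heading 270 -> 0
FD 20: (17.121,-2.121) -> (37.121,-2.121) [heading=0, draw]
RT 180: heading 0 -> 180
Final: pos=(37.121,-2.121), heading=180, 5 segment(s) drawn

Answer: 37.121 -2.121 180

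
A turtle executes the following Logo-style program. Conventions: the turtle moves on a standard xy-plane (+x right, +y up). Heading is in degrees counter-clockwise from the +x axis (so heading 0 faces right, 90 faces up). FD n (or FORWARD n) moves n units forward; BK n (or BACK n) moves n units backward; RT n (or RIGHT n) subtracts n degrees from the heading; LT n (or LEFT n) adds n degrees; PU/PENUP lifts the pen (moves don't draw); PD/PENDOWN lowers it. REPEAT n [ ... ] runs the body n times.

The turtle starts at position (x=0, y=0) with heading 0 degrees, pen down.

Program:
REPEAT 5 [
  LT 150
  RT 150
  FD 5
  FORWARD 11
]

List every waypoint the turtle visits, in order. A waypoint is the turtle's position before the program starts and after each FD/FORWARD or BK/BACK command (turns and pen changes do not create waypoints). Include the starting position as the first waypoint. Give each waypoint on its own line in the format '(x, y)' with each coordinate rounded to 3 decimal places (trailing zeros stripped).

Answer: (0, 0)
(5, 0)
(16, 0)
(21, 0)
(32, 0)
(37, 0)
(48, 0)
(53, 0)
(64, 0)
(69, 0)
(80, 0)

Derivation:
Executing turtle program step by step:
Start: pos=(0,0), heading=0, pen down
REPEAT 5 [
  -- iteration 1/5 --
  LT 150: heading 0 -> 150
  RT 150: heading 150 -> 0
  FD 5: (0,0) -> (5,0) [heading=0, draw]
  FD 11: (5,0) -> (16,0) [heading=0, draw]
  -- iteration 2/5 --
  LT 150: heading 0 -> 150
  RT 150: heading 150 -> 0
  FD 5: (16,0) -> (21,0) [heading=0, draw]
  FD 11: (21,0) -> (32,0) [heading=0, draw]
  -- iteration 3/5 --
  LT 150: heading 0 -> 150
  RT 150: heading 150 -> 0
  FD 5: (32,0) -> (37,0) [heading=0, draw]
  FD 11: (37,0) -> (48,0) [heading=0, draw]
  -- iteration 4/5 --
  LT 150: heading 0 -> 150
  RT 150: heading 150 -> 0
  FD 5: (48,0) -> (53,0) [heading=0, draw]
  FD 11: (53,0) -> (64,0) [heading=0, draw]
  -- iteration 5/5 --
  LT 150: heading 0 -> 150
  RT 150: heading 150 -> 0
  FD 5: (64,0) -> (69,0) [heading=0, draw]
  FD 11: (69,0) -> (80,0) [heading=0, draw]
]
Final: pos=(80,0), heading=0, 10 segment(s) drawn
Waypoints (11 total):
(0, 0)
(5, 0)
(16, 0)
(21, 0)
(32, 0)
(37, 0)
(48, 0)
(53, 0)
(64, 0)
(69, 0)
(80, 0)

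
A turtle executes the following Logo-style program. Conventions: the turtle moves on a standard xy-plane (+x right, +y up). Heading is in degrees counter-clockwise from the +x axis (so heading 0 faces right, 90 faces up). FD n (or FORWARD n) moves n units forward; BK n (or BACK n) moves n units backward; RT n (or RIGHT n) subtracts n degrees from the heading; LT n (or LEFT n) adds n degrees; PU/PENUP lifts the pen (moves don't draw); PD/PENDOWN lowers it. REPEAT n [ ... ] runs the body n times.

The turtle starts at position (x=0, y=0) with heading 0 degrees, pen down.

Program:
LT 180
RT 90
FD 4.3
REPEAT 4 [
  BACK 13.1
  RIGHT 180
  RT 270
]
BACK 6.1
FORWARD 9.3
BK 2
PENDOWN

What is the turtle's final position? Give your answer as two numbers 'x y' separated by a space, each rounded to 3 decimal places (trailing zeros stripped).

Executing turtle program step by step:
Start: pos=(0,0), heading=0, pen down
LT 180: heading 0 -> 180
RT 90: heading 180 -> 90
FD 4.3: (0,0) -> (0,4.3) [heading=90, draw]
REPEAT 4 [
  -- iteration 1/4 --
  BK 13.1: (0,4.3) -> (0,-8.8) [heading=90, draw]
  RT 180: heading 90 -> 270
  RT 270: heading 270 -> 0
  -- iteration 2/4 --
  BK 13.1: (0,-8.8) -> (-13.1,-8.8) [heading=0, draw]
  RT 180: heading 0 -> 180
  RT 270: heading 180 -> 270
  -- iteration 3/4 --
  BK 13.1: (-13.1,-8.8) -> (-13.1,4.3) [heading=270, draw]
  RT 180: heading 270 -> 90
  RT 270: heading 90 -> 180
  -- iteration 4/4 --
  BK 13.1: (-13.1,4.3) -> (0,4.3) [heading=180, draw]
  RT 180: heading 180 -> 0
  RT 270: heading 0 -> 90
]
BK 6.1: (0,4.3) -> (0,-1.8) [heading=90, draw]
FD 9.3: (0,-1.8) -> (0,7.5) [heading=90, draw]
BK 2: (0,7.5) -> (0,5.5) [heading=90, draw]
PD: pen down
Final: pos=(0,5.5), heading=90, 8 segment(s) drawn

Answer: 0 5.5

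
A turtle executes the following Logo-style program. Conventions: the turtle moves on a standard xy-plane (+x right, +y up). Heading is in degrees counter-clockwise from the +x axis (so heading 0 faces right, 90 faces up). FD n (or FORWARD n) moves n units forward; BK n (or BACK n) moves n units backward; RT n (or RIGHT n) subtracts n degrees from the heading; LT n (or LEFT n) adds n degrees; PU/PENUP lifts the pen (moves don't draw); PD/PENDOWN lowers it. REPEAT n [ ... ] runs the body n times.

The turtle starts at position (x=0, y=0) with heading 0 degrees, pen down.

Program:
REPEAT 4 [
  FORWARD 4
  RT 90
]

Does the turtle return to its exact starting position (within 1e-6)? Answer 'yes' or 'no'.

Answer: yes

Derivation:
Executing turtle program step by step:
Start: pos=(0,0), heading=0, pen down
REPEAT 4 [
  -- iteration 1/4 --
  FD 4: (0,0) -> (4,0) [heading=0, draw]
  RT 90: heading 0 -> 270
  -- iteration 2/4 --
  FD 4: (4,0) -> (4,-4) [heading=270, draw]
  RT 90: heading 270 -> 180
  -- iteration 3/4 --
  FD 4: (4,-4) -> (0,-4) [heading=180, draw]
  RT 90: heading 180 -> 90
  -- iteration 4/4 --
  FD 4: (0,-4) -> (0,0) [heading=90, draw]
  RT 90: heading 90 -> 0
]
Final: pos=(0,0), heading=0, 4 segment(s) drawn

Start position: (0, 0)
Final position: (0, 0)
Distance = 0; < 1e-6 -> CLOSED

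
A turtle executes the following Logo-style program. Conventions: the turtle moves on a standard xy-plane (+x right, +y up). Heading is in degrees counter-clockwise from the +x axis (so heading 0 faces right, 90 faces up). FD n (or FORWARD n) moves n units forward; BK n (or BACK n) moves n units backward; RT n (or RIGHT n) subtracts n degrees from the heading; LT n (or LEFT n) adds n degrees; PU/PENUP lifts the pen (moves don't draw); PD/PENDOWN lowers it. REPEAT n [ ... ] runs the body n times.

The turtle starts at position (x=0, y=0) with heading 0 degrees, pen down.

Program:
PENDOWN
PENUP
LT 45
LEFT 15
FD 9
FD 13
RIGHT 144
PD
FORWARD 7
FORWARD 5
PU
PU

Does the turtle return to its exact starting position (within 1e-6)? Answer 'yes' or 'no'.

Executing turtle program step by step:
Start: pos=(0,0), heading=0, pen down
PD: pen down
PU: pen up
LT 45: heading 0 -> 45
LT 15: heading 45 -> 60
FD 9: (0,0) -> (4.5,7.794) [heading=60, move]
FD 13: (4.5,7.794) -> (11,19.053) [heading=60, move]
RT 144: heading 60 -> 276
PD: pen down
FD 7: (11,19.053) -> (11.732,12.091) [heading=276, draw]
FD 5: (11.732,12.091) -> (12.254,7.118) [heading=276, draw]
PU: pen up
PU: pen up
Final: pos=(12.254,7.118), heading=276, 2 segment(s) drawn

Start position: (0, 0)
Final position: (12.254, 7.118)
Distance = 14.172; >= 1e-6 -> NOT closed

Answer: no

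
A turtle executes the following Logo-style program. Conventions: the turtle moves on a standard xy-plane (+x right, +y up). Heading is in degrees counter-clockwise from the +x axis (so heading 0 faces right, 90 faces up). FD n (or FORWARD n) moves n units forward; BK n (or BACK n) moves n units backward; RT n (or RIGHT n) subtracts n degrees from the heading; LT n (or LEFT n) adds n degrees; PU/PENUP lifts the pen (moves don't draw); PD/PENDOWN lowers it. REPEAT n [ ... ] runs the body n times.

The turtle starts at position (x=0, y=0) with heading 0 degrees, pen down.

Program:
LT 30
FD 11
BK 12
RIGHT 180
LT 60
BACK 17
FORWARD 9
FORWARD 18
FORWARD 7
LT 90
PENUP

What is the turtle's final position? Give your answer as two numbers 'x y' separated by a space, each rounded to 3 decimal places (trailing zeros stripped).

Executing turtle program step by step:
Start: pos=(0,0), heading=0, pen down
LT 30: heading 0 -> 30
FD 11: (0,0) -> (9.526,5.5) [heading=30, draw]
BK 12: (9.526,5.5) -> (-0.866,-0.5) [heading=30, draw]
RT 180: heading 30 -> 210
LT 60: heading 210 -> 270
BK 17: (-0.866,-0.5) -> (-0.866,16.5) [heading=270, draw]
FD 9: (-0.866,16.5) -> (-0.866,7.5) [heading=270, draw]
FD 18: (-0.866,7.5) -> (-0.866,-10.5) [heading=270, draw]
FD 7: (-0.866,-10.5) -> (-0.866,-17.5) [heading=270, draw]
LT 90: heading 270 -> 0
PU: pen up
Final: pos=(-0.866,-17.5), heading=0, 6 segment(s) drawn

Answer: -0.866 -17.5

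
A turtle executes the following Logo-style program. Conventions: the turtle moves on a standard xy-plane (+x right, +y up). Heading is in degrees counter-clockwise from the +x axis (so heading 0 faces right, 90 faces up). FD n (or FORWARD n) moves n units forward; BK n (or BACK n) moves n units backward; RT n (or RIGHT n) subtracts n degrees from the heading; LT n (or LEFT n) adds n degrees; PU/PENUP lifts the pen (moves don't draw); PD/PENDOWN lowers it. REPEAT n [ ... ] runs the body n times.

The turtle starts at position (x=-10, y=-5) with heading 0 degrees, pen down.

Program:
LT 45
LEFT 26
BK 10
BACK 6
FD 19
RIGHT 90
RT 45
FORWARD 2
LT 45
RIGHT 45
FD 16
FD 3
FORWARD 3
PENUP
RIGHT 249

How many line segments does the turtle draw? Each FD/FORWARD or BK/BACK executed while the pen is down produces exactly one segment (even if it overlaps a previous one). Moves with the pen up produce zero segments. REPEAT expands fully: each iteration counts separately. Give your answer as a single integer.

Executing turtle program step by step:
Start: pos=(-10,-5), heading=0, pen down
LT 45: heading 0 -> 45
LT 26: heading 45 -> 71
BK 10: (-10,-5) -> (-13.256,-14.455) [heading=71, draw]
BK 6: (-13.256,-14.455) -> (-15.209,-20.128) [heading=71, draw]
FD 19: (-15.209,-20.128) -> (-9.023,-2.163) [heading=71, draw]
RT 90: heading 71 -> 341
RT 45: heading 341 -> 296
FD 2: (-9.023,-2.163) -> (-8.147,-3.961) [heading=296, draw]
LT 45: heading 296 -> 341
RT 45: heading 341 -> 296
FD 16: (-8.147,-3.961) -> (-1.133,-18.342) [heading=296, draw]
FD 3: (-1.133,-18.342) -> (0.182,-21.038) [heading=296, draw]
FD 3: (0.182,-21.038) -> (1.498,-23.735) [heading=296, draw]
PU: pen up
RT 249: heading 296 -> 47
Final: pos=(1.498,-23.735), heading=47, 7 segment(s) drawn
Segments drawn: 7

Answer: 7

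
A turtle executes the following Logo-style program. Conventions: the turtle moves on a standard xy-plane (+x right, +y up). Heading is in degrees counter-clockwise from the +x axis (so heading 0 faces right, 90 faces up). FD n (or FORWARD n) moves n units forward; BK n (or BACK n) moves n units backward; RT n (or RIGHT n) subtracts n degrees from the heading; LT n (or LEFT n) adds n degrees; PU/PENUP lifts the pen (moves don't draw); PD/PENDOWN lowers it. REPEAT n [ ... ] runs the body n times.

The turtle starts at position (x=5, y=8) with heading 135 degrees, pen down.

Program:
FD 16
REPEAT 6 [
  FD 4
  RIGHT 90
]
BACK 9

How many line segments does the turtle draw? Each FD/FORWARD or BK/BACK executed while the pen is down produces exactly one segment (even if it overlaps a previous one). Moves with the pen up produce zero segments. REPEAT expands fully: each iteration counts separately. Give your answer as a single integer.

Answer: 8

Derivation:
Executing turtle program step by step:
Start: pos=(5,8), heading=135, pen down
FD 16: (5,8) -> (-6.314,19.314) [heading=135, draw]
REPEAT 6 [
  -- iteration 1/6 --
  FD 4: (-6.314,19.314) -> (-9.142,22.142) [heading=135, draw]
  RT 90: heading 135 -> 45
  -- iteration 2/6 --
  FD 4: (-9.142,22.142) -> (-6.314,24.971) [heading=45, draw]
  RT 90: heading 45 -> 315
  -- iteration 3/6 --
  FD 4: (-6.314,24.971) -> (-3.485,22.142) [heading=315, draw]
  RT 90: heading 315 -> 225
  -- iteration 4/6 --
  FD 4: (-3.485,22.142) -> (-6.314,19.314) [heading=225, draw]
  RT 90: heading 225 -> 135
  -- iteration 5/6 --
  FD 4: (-6.314,19.314) -> (-9.142,22.142) [heading=135, draw]
  RT 90: heading 135 -> 45
  -- iteration 6/6 --
  FD 4: (-9.142,22.142) -> (-6.314,24.971) [heading=45, draw]
  RT 90: heading 45 -> 315
]
BK 9: (-6.314,24.971) -> (-12.678,31.335) [heading=315, draw]
Final: pos=(-12.678,31.335), heading=315, 8 segment(s) drawn
Segments drawn: 8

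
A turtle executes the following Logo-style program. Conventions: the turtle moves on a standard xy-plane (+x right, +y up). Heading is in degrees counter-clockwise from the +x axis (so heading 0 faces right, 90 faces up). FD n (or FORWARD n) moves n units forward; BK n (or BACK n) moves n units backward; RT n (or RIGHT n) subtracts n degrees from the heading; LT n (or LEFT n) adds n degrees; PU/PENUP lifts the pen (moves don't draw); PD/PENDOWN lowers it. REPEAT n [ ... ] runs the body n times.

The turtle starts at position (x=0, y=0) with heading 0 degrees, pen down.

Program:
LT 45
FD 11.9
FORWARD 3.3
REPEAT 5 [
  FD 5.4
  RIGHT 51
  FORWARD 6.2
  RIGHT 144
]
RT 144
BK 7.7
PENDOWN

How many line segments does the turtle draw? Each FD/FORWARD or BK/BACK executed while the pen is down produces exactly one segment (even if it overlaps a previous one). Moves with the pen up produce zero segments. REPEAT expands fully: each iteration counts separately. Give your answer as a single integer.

Answer: 13

Derivation:
Executing turtle program step by step:
Start: pos=(0,0), heading=0, pen down
LT 45: heading 0 -> 45
FD 11.9: (0,0) -> (8.415,8.415) [heading=45, draw]
FD 3.3: (8.415,8.415) -> (10.748,10.748) [heading=45, draw]
REPEAT 5 [
  -- iteration 1/5 --
  FD 5.4: (10.748,10.748) -> (14.566,14.566) [heading=45, draw]
  RT 51: heading 45 -> 354
  FD 6.2: (14.566,14.566) -> (20.732,13.918) [heading=354, draw]
  RT 144: heading 354 -> 210
  -- iteration 2/5 --
  FD 5.4: (20.732,13.918) -> (16.056,11.218) [heading=210, draw]
  RT 51: heading 210 -> 159
  FD 6.2: (16.056,11.218) -> (10.268,13.44) [heading=159, draw]
  RT 144: heading 159 -> 15
  -- iteration 3/5 --
  FD 5.4: (10.268,13.44) -> (15.484,14.838) [heading=15, draw]
  RT 51: heading 15 -> 324
  FD 6.2: (15.484,14.838) -> (20.5,11.194) [heading=324, draw]
  RT 144: heading 324 -> 180
  -- iteration 4/5 --
  FD 5.4: (20.5,11.194) -> (15.1,11.194) [heading=180, draw]
  RT 51: heading 180 -> 129
  FD 6.2: (15.1,11.194) -> (11.198,16.012) [heading=129, draw]
  RT 144: heading 129 -> 345
  -- iteration 5/5 --
  FD 5.4: (11.198,16.012) -> (16.414,14.614) [heading=345, draw]
  RT 51: heading 345 -> 294
  FD 6.2: (16.414,14.614) -> (18.936,8.95) [heading=294, draw]
  RT 144: heading 294 -> 150
]
RT 144: heading 150 -> 6
BK 7.7: (18.936,8.95) -> (11.278,8.145) [heading=6, draw]
PD: pen down
Final: pos=(11.278,8.145), heading=6, 13 segment(s) drawn
Segments drawn: 13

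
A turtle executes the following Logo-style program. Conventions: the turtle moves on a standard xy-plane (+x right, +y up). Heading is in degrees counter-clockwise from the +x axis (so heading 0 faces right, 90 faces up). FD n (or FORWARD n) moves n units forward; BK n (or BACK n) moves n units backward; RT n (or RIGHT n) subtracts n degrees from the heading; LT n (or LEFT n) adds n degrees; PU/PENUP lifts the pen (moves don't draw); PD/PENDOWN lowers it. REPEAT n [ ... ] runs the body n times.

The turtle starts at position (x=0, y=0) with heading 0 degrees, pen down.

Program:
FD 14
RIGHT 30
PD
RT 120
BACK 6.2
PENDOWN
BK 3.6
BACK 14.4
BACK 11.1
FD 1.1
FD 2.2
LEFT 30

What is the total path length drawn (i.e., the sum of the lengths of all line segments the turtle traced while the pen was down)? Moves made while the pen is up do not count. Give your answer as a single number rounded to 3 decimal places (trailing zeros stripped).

Executing turtle program step by step:
Start: pos=(0,0), heading=0, pen down
FD 14: (0,0) -> (14,0) [heading=0, draw]
RT 30: heading 0 -> 330
PD: pen down
RT 120: heading 330 -> 210
BK 6.2: (14,0) -> (19.369,3.1) [heading=210, draw]
PD: pen down
BK 3.6: (19.369,3.1) -> (22.487,4.9) [heading=210, draw]
BK 14.4: (22.487,4.9) -> (34.958,12.1) [heading=210, draw]
BK 11.1: (34.958,12.1) -> (44.571,17.65) [heading=210, draw]
FD 1.1: (44.571,17.65) -> (43.618,17.1) [heading=210, draw]
FD 2.2: (43.618,17.1) -> (41.713,16) [heading=210, draw]
LT 30: heading 210 -> 240
Final: pos=(41.713,16), heading=240, 7 segment(s) drawn

Segment lengths:
  seg 1: (0,0) -> (14,0), length = 14
  seg 2: (14,0) -> (19.369,3.1), length = 6.2
  seg 3: (19.369,3.1) -> (22.487,4.9), length = 3.6
  seg 4: (22.487,4.9) -> (34.958,12.1), length = 14.4
  seg 5: (34.958,12.1) -> (44.571,17.65), length = 11.1
  seg 6: (44.571,17.65) -> (43.618,17.1), length = 1.1
  seg 7: (43.618,17.1) -> (41.713,16), length = 2.2
Total = 52.6

Answer: 52.6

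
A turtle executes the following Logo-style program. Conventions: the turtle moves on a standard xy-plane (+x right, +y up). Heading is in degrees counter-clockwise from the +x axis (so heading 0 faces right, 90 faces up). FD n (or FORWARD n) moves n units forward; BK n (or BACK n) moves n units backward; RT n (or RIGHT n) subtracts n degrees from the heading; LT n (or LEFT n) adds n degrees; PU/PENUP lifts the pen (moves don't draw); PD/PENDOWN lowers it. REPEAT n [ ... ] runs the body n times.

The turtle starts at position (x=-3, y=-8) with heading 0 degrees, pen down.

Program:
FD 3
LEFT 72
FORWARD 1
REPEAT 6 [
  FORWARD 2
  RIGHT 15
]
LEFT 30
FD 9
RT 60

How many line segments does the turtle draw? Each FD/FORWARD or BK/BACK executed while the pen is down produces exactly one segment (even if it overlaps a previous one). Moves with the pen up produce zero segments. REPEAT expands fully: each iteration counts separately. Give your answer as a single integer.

Answer: 9

Derivation:
Executing turtle program step by step:
Start: pos=(-3,-8), heading=0, pen down
FD 3: (-3,-8) -> (0,-8) [heading=0, draw]
LT 72: heading 0 -> 72
FD 1: (0,-8) -> (0.309,-7.049) [heading=72, draw]
REPEAT 6 [
  -- iteration 1/6 --
  FD 2: (0.309,-7.049) -> (0.927,-5.147) [heading=72, draw]
  RT 15: heading 72 -> 57
  -- iteration 2/6 --
  FD 2: (0.927,-5.147) -> (2.016,-3.469) [heading=57, draw]
  RT 15: heading 57 -> 42
  -- iteration 3/6 --
  FD 2: (2.016,-3.469) -> (3.503,-2.131) [heading=42, draw]
  RT 15: heading 42 -> 27
  -- iteration 4/6 --
  FD 2: (3.503,-2.131) -> (5.285,-1.223) [heading=27, draw]
  RT 15: heading 27 -> 12
  -- iteration 5/6 --
  FD 2: (5.285,-1.223) -> (7.241,-0.807) [heading=12, draw]
  RT 15: heading 12 -> 357
  -- iteration 6/6 --
  FD 2: (7.241,-0.807) -> (9.238,-0.912) [heading=357, draw]
  RT 15: heading 357 -> 342
]
LT 30: heading 342 -> 12
FD 9: (9.238,-0.912) -> (18.042,0.959) [heading=12, draw]
RT 60: heading 12 -> 312
Final: pos=(18.042,0.959), heading=312, 9 segment(s) drawn
Segments drawn: 9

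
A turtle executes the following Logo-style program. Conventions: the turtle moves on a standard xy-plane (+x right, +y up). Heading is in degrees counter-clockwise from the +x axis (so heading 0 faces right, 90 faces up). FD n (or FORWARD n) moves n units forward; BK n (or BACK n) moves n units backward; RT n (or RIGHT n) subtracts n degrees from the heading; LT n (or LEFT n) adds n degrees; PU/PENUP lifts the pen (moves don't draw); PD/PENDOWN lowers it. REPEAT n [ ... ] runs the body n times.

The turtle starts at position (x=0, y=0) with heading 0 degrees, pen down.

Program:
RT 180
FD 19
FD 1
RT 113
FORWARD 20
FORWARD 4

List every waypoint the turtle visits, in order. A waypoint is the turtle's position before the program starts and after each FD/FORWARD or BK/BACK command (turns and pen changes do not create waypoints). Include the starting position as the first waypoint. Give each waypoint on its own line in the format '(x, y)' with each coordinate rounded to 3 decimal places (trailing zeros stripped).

Answer: (0, 0)
(-19, 0)
(-20, 0)
(-12.185, 18.41)
(-10.622, 22.092)

Derivation:
Executing turtle program step by step:
Start: pos=(0,0), heading=0, pen down
RT 180: heading 0 -> 180
FD 19: (0,0) -> (-19,0) [heading=180, draw]
FD 1: (-19,0) -> (-20,0) [heading=180, draw]
RT 113: heading 180 -> 67
FD 20: (-20,0) -> (-12.185,18.41) [heading=67, draw]
FD 4: (-12.185,18.41) -> (-10.622,22.092) [heading=67, draw]
Final: pos=(-10.622,22.092), heading=67, 4 segment(s) drawn
Waypoints (5 total):
(0, 0)
(-19, 0)
(-20, 0)
(-12.185, 18.41)
(-10.622, 22.092)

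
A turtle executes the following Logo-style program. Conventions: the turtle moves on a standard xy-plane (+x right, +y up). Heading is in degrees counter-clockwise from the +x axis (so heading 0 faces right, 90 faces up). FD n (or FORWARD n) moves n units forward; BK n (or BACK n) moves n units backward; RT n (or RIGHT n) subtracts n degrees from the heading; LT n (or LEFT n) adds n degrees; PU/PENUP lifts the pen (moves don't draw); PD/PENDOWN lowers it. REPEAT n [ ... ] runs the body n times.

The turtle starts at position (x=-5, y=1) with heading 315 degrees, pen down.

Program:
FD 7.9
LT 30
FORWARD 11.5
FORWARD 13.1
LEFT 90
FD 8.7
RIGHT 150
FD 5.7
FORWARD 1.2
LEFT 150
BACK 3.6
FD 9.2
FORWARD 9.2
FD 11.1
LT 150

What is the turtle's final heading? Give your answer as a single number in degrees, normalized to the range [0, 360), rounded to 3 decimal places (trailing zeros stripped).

Executing turtle program step by step:
Start: pos=(-5,1), heading=315, pen down
FD 7.9: (-5,1) -> (0.586,-4.586) [heading=315, draw]
LT 30: heading 315 -> 345
FD 11.5: (0.586,-4.586) -> (11.694,-7.563) [heading=345, draw]
FD 13.1: (11.694,-7.563) -> (24.348,-10.953) [heading=345, draw]
LT 90: heading 345 -> 75
FD 8.7: (24.348,-10.953) -> (26.6,-2.55) [heading=75, draw]
RT 150: heading 75 -> 285
FD 5.7: (26.6,-2.55) -> (28.075,-8.055) [heading=285, draw]
FD 1.2: (28.075,-8.055) -> (28.385,-9.214) [heading=285, draw]
LT 150: heading 285 -> 75
BK 3.6: (28.385,-9.214) -> (27.454,-12.692) [heading=75, draw]
FD 9.2: (27.454,-12.692) -> (29.835,-3.805) [heading=75, draw]
FD 9.2: (29.835,-3.805) -> (32.216,5.081) [heading=75, draw]
FD 11.1: (32.216,5.081) -> (35.089,15.803) [heading=75, draw]
LT 150: heading 75 -> 225
Final: pos=(35.089,15.803), heading=225, 10 segment(s) drawn

Answer: 225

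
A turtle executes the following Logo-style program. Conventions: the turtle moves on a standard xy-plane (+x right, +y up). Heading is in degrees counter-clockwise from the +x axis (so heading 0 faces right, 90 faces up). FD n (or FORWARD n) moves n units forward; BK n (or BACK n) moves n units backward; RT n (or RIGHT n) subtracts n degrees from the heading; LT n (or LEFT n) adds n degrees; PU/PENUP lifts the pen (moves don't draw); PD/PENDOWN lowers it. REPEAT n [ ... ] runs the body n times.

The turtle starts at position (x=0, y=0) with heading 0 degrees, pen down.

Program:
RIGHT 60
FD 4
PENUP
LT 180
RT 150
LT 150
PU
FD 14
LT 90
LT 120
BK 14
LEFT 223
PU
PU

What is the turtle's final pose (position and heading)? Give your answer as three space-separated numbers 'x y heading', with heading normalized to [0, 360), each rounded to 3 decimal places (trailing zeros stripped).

Executing turtle program step by step:
Start: pos=(0,0), heading=0, pen down
RT 60: heading 0 -> 300
FD 4: (0,0) -> (2,-3.464) [heading=300, draw]
PU: pen up
LT 180: heading 300 -> 120
RT 150: heading 120 -> 330
LT 150: heading 330 -> 120
PU: pen up
FD 14: (2,-3.464) -> (-5,8.66) [heading=120, move]
LT 90: heading 120 -> 210
LT 120: heading 210 -> 330
BK 14: (-5,8.66) -> (-17.124,15.66) [heading=330, move]
LT 223: heading 330 -> 193
PU: pen up
PU: pen up
Final: pos=(-17.124,15.66), heading=193, 1 segment(s) drawn

Answer: -17.124 15.66 193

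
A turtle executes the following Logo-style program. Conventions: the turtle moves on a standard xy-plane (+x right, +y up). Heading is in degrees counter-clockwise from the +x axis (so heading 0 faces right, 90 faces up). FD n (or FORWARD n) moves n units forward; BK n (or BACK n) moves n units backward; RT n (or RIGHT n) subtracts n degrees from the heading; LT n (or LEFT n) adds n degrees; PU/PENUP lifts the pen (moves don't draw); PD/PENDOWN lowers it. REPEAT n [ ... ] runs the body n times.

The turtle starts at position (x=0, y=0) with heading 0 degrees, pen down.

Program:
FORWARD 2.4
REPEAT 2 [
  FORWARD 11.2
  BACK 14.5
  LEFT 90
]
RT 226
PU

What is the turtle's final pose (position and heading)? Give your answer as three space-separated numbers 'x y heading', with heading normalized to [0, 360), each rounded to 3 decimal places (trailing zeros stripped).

Executing turtle program step by step:
Start: pos=(0,0), heading=0, pen down
FD 2.4: (0,0) -> (2.4,0) [heading=0, draw]
REPEAT 2 [
  -- iteration 1/2 --
  FD 11.2: (2.4,0) -> (13.6,0) [heading=0, draw]
  BK 14.5: (13.6,0) -> (-0.9,0) [heading=0, draw]
  LT 90: heading 0 -> 90
  -- iteration 2/2 --
  FD 11.2: (-0.9,0) -> (-0.9,11.2) [heading=90, draw]
  BK 14.5: (-0.9,11.2) -> (-0.9,-3.3) [heading=90, draw]
  LT 90: heading 90 -> 180
]
RT 226: heading 180 -> 314
PU: pen up
Final: pos=(-0.9,-3.3), heading=314, 5 segment(s) drawn

Answer: -0.9 -3.3 314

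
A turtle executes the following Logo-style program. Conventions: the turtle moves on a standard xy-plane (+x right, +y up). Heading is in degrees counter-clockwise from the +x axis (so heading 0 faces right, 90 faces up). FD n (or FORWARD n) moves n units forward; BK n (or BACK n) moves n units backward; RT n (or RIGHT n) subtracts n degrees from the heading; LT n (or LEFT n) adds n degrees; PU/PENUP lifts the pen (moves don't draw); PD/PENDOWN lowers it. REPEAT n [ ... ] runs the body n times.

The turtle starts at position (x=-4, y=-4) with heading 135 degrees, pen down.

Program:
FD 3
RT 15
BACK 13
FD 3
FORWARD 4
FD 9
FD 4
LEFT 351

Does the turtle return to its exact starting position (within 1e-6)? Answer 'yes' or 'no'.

Executing turtle program step by step:
Start: pos=(-4,-4), heading=135, pen down
FD 3: (-4,-4) -> (-6.121,-1.879) [heading=135, draw]
RT 15: heading 135 -> 120
BK 13: (-6.121,-1.879) -> (0.379,-13.137) [heading=120, draw]
FD 3: (0.379,-13.137) -> (-1.121,-10.539) [heading=120, draw]
FD 4: (-1.121,-10.539) -> (-3.121,-7.075) [heading=120, draw]
FD 9: (-3.121,-7.075) -> (-7.621,0.719) [heading=120, draw]
FD 4: (-7.621,0.719) -> (-9.621,4.183) [heading=120, draw]
LT 351: heading 120 -> 111
Final: pos=(-9.621,4.183), heading=111, 6 segment(s) drawn

Start position: (-4, -4)
Final position: (-9.621, 4.183)
Distance = 9.928; >= 1e-6 -> NOT closed

Answer: no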